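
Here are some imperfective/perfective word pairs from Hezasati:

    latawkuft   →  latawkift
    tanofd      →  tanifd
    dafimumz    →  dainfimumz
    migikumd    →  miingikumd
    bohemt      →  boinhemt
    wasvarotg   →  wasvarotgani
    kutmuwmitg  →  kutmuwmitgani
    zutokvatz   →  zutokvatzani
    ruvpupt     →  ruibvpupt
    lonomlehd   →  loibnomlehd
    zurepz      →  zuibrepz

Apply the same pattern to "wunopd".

wuibnopd

tanofd and migikumd both end in -d yet inflect differently (tanifd, miingikumd), so the final letter is not what conditions the rule; the second-to-last letter is.
"wunopd" has second-to-last letter 'p'. The stems whose second-to-last letter is 'p' (ruvpupt → ruibvpupt, zurepz → zuibrepz) insert -ib- after the first vowel.
So wunopd → wuibnopd.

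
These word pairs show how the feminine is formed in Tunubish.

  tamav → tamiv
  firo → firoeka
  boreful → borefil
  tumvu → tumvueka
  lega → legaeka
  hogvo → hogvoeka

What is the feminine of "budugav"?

lega and tamav both have last vowel 'a' yet inflect differently (legaeka, tamiv), so the last vowel is not what conditions the rule; whether the stem ends in a vowel or a consonant is.
"budugav" ends in a consonant. The stems ending in a consonant (tamav → tamiv, boreful → borefil) change the last vowel to 'i'.
So budugav → budugiv.

budugiv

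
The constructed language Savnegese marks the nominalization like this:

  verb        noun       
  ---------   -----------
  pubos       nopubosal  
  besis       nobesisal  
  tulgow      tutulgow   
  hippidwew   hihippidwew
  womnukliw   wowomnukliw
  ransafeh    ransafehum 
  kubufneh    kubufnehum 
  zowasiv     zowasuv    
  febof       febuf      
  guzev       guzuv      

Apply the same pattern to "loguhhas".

nologuhhasal

pubos and tulgow both have last vowel 'o' yet inflect differently (nopubosal, tutulgow), so the last vowel is not what conditions the rule; the final letter is.
"loguhhas" ends in -s. The stems ending in -s (pubos → nopubosal, besis → nobesisal) add no- … -al around the stem.
So loguhhas → nologuhhasal.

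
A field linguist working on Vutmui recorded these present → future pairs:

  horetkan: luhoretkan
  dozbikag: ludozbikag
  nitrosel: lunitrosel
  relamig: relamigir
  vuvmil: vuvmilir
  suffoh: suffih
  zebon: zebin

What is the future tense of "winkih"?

relamig and dozbikag both end in -g yet inflect differently (relamigir, ludozbikag), so the final letter is not what conditions the rule; the last vowel is.
"winkih" has last vowel 'i'. The stems whose last vowel is 'i' (relamig → relamigir, vuvmil → vuvmilir) add -ir.
The other patterns: stems whose last vowel is 'o' change the last vowel to 'i'; stems whose last vowel is 'a' or 'e' add the prefix lu-.
So winkih → winkihir.

winkihir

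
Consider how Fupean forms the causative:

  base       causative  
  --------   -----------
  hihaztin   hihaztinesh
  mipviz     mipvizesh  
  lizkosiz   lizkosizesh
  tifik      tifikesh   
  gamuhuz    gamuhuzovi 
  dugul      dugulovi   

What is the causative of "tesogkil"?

lizkosiz and gamuhuz both end in -z yet inflect differently (lizkosizesh, gamuhuzovi), so the final letter is not what conditions the rule; the last vowel is.
"tesogkil" has last vowel 'i'. The stems whose last vowel is 'i' (lizkosiz → lizkosizesh, mipviz → mipvizesh, hihaztin → hihaztinesh) add -esh.
So tesogkil → tesogkilesh.

tesogkilesh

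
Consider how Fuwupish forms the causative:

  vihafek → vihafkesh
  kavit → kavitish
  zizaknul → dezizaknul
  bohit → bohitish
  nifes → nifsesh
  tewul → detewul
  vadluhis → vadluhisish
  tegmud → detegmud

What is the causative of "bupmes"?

"bupmes" has last vowel 'e'. The stems whose last vowel is 'e' (nifes → nifsesh, vihafek → vihafkesh) delete the last vowel and add -esh.
The other patterns: stems whose last vowel is 'u' add the prefix de-; stems whose last vowel is 'i' add -ish.
So bupmes → bupmsesh.

bupmsesh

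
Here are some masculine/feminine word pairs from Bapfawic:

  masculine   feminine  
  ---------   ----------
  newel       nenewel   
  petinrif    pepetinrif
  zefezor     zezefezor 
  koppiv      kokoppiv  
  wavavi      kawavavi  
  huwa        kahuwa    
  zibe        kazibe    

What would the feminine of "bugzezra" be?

kabugzezra

"bugzezra" ends in a vowel. The stems ending in a vowel (wavavi → kawavavi, huwa → kahuwa, zibe → kazibe) add the prefix ka-.
The other pattern: stems ending in a consonant repeat the first consonant+vowel as a prefix.
So bugzezra → kabugzezra.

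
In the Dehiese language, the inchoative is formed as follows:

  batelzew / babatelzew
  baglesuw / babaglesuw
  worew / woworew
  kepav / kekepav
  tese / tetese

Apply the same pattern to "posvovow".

poposvovow

Every pair shown (batelzew → babatelzew, baglesuw → babaglesuw, worew → woworew, …) follows the same rule: repeat the first consonant+vowel as a prefix.
So posvovow → poposvovow.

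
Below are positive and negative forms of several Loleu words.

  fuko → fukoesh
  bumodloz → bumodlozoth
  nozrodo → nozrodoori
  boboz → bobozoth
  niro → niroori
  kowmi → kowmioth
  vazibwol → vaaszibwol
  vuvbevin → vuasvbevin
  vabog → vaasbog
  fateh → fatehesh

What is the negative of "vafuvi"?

"vafuvi" begins with v-. The stems beginning with v- (vabog → vaasbog, vazibwol → vaaszibwol, vuvbevin → vuasvbevin) insert -as- after the first vowel.
So vafuvi → vaasfuvi.

vaasfuvi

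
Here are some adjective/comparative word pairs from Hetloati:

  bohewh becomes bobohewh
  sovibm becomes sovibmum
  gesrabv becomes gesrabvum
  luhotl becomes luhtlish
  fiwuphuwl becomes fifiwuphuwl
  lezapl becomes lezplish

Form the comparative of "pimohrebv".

fiwuphuwl and luhotl both end in -l yet inflect differently (fifiwuphuwl, luhtlish), so the final letter is not what conditions the rule; the second-to-last letter is.
"pimohrebv" has second-to-last letter 'b'. The stems whose second-to-last letter is 'b' (sovibm → sovibmum, gesrabv → gesrabvum) add -um.
The other patterns: stems whose second-to-last letter is 'w' repeat the first consonant+vowel as a prefix; stems whose second-to-last letter is 'p' or 't' delete the last vowel and add -ish.
So pimohrebv → pimohrebvum.

pimohrebvum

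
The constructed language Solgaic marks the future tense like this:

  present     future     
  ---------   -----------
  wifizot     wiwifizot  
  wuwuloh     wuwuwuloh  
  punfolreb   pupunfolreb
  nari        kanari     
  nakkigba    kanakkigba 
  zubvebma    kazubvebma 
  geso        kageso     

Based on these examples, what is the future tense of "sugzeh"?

wifizot and geso both have last vowel 'o' yet inflect differently (wiwifizot, kageso), so the last vowel is not what conditions the rule; whether the stem ends in a vowel or a consonant is.
"sugzeh" ends in a consonant. The stems ending in a consonant (wifizot → wiwifizot, wuwuloh → wuwuwuloh, punfolreb → pupunfolreb) repeat the first consonant+vowel as a prefix.
The other pattern: stems ending in a vowel add the prefix ka-.
So sugzeh → susugzeh.

susugzeh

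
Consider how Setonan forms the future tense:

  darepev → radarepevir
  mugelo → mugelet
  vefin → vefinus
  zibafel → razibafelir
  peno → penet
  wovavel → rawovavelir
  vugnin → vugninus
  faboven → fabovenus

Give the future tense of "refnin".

faboven and wovavel both have last vowel 'e' yet inflect differently (fabovenus, rawovavelir), so the last vowel is not what conditions the rule; the final letter is.
"refnin" ends in -n. The stems ending in -n (vugnin → vugninus, faboven → fabovenus, vefin → vefinus) add -us.
The other patterns: stems ending in -o drop the final letter and add -et; stems ending in -l or -v add ra- … -ir around the stem.
So refnin → refninus.

refninus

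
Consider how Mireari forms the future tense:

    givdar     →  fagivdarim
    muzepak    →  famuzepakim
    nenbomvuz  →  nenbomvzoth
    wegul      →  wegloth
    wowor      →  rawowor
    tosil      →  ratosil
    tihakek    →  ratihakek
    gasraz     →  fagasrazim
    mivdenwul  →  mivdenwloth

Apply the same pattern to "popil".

gasraz and nenbomvuz both end in -z yet inflect differently (fagasrazim, nenbomvzoth), so the final letter is not what conditions the rule; the last vowel is.
"popil" has last vowel 'i'. The one such stem in the data (tosil → ratosil) adds the prefix ra-, so the same rule applies.
The other patterns: stems whose last vowel is 'a' add fa- … -im around the stem; stems whose last vowel is 'u' delete the last vowel and add -oth.
So popil → rapopil.

rapopil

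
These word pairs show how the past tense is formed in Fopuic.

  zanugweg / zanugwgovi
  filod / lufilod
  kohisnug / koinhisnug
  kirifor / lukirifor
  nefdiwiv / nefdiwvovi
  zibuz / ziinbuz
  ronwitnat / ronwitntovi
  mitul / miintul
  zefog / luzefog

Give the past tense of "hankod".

luhankod

"hankod" has last vowel 'o'. The stems whose last vowel is 'o' (kirifor → lukirifor, zefog → luzefog, filod → lufilod) add the prefix lu-.
The other patterns: stems whose last vowel is 'u' insert -in- after the first vowel; stems whose last vowel is 'a', 'e' or 'i' delete the last vowel and add -ovi.
So hankod → luhankod.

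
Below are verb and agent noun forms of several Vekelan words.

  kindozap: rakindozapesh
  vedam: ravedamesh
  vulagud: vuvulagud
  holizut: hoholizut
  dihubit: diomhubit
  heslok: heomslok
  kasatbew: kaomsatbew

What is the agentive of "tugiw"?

tuomgiw

"tugiw" has last vowel 'i'. The one such stem in the data (dihubit → diomhubit) inserts -om- after the first vowel (as do heslok, kasatbew), so the same rule applies.
The other patterns: stems whose last vowel is 'a' add ra- … -esh around the stem; stems whose last vowel is 'u' repeat the first consonant+vowel as a prefix.
So tugiw → tuomgiw.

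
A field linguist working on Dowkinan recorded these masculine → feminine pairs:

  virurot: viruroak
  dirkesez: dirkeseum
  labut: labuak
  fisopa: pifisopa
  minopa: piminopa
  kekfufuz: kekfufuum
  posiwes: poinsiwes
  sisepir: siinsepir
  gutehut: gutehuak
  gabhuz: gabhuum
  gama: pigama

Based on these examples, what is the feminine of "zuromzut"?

zuromzuak

gabhuz and labut both have last vowel 'u' yet inflect differently (gabhuum, labuak), so the last vowel is not what conditions the rule; the final letter is.
"zuromzut" ends in -t. The stems ending in -t (virurot → viruroak, labut → labuak, gutehut → gutehuak) drop the final letter and add -ak.
The other patterns: stems ending in -z drop the final letter and add -um; stems ending in -a add the prefix pi-; stems ending in -r or -s insert -in- after the first vowel.
So zuromzut → zuromzuak.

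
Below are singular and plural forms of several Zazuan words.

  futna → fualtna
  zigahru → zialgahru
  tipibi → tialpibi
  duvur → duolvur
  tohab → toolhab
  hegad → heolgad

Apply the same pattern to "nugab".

"nugab" ends in a consonant. The stems ending in a consonant (duvur → duolvur, tohab → toolhab, hegad → heolgad) insert -ol- after the first vowel.
The other pattern: stems ending in a vowel insert -al- after the first vowel.
So nugab → nuolgab.

nuolgab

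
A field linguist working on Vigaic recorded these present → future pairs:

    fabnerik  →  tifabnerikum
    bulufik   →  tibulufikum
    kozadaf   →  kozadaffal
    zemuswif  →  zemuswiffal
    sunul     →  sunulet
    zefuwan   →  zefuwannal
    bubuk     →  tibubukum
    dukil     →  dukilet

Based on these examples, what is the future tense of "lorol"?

"lorol" ends in -l. The stems ending in -l (sunul → sunulet, dukil → dukilet) add -et.
The other patterns: stems ending in -f or -n double the final consonant and add -al; stems ending in -k add ti- … -um around the stem.
So lorol → lorolet.

lorolet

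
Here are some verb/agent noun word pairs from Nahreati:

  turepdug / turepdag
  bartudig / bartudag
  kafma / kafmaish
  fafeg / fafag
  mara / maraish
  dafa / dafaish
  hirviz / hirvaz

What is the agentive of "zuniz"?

kafma and hirviz both have 2 vowels yet inflect differently (kafmaish, hirvaz), so the number of vowels is not what conditions the rule; the final letter is.
"zuniz" ends in -z. The one such stem in the data (hirviz → hirvaz) changes the last vowel to 'a' (as do turepdug, bartudig), so the same rule applies.
So zuniz → zunaz.

zunaz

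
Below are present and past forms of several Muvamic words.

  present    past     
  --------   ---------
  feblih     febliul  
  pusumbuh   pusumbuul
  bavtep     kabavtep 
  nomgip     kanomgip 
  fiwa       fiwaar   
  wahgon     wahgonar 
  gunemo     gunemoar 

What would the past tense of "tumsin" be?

tumsinar

feblih and nomgip both have last vowel 'i' yet inflect differently (febliul, kanomgip), so the last vowel is not what conditions the rule; the final letter is.
"tumsin" ends in -n. The one such stem in the data (wahgon → wahgonar) adds -ar, so the same rule applies.
So tumsin → tumsinar.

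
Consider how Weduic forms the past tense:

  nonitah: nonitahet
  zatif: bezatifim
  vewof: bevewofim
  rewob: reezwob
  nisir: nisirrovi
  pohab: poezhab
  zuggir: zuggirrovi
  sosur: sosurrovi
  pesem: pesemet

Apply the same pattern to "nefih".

"nefih" ends in -h. The one such stem in the data (nonitah → nonitahet) adds -et, so the same rule applies.
The other patterns: stems ending in -r double the final consonant and add -ovi; stems ending in -b insert -ez- after the first vowel; stems ending in -f add be- … -im around the stem.
So nefih → nefihet.

nefihet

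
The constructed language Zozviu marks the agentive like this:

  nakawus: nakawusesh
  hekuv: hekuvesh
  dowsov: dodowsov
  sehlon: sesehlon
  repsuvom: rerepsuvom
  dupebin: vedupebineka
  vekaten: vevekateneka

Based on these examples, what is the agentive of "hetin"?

hekuv and dowsov both end in -v yet inflect differently (hekuvesh, dodowsov), so the final letter is not what conditions the rule; the last vowel is.
"hetin" has last vowel 'i'. The one such stem in the data (dupebin → vedupebineka) adds ve- … -eka around the stem, so the same rule applies.
The other patterns: stems whose last vowel is 'u' add -esh; stems whose last vowel is 'o' repeat the first consonant+vowel as a prefix.
So hetin → vehetineka.

vehetineka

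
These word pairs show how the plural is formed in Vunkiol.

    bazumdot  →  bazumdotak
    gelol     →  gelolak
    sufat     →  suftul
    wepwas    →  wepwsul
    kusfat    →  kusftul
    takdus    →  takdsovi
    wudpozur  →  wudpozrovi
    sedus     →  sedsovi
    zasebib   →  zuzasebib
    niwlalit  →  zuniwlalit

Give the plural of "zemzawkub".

zemzawkbovi

bazumdot and sufat both end in -t yet inflect differently (bazumdotak, suftul), so the final letter is not what conditions the rule; the last vowel is.
"zemzawkub" has last vowel 'u'. The stems whose last vowel is 'u' (takdus → takdsovi, wudpozur → wudpozrovi, sedus → sedsovi) delete the last vowel and add -ovi.
So zemzawkub → zemzawkbovi.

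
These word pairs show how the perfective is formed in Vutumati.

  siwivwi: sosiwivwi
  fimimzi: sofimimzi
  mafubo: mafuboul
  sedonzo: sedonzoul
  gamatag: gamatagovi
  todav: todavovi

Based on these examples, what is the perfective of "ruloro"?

ruloroul

"ruloro" ends in -o. The stems ending in -o (mafubo → mafuboul, sedonzo → sedonzoul) add -ul.
So ruloro → ruloroul.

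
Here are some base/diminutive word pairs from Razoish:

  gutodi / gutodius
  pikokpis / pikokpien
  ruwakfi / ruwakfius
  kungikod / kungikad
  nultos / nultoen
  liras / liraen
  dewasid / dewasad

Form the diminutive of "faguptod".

faguptad

"faguptod" ends in -d. The stems ending in -d (kungikod → kungikad, dewasid → dewasad) change the last vowel to 'a'.
The other patterns: stems ending in -i add -us; stems ending in -s drop the final letter and add -en.
So faguptod → faguptad.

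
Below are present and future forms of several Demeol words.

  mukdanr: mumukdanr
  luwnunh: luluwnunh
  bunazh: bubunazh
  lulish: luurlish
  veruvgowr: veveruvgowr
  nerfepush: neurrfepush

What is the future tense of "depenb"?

"depenb" has second-to-last letter 'n'. The stems whose second-to-last letter is 'n' (mukdanr → mumukdanr, luwnunh → luluwnunh) repeat the first consonant+vowel as a prefix.
The other pattern: stems whose second-to-last letter is 's' insert -ur- after the first vowel.
So depenb → dedepenb.

dedepenb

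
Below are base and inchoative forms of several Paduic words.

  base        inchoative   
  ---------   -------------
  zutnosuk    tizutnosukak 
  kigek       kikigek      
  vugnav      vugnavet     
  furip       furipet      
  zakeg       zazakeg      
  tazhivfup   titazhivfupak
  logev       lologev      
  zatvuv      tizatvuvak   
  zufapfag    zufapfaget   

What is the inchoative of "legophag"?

legophaget

kigek and zutnosuk both end in -k yet inflect differently (kikigek, tizutnosukak), so the final letter is not what conditions the rule; the last vowel is.
"legophag" has last vowel 'a'. The stems whose last vowel is 'a' (zufapfag → zufapfaget, vugnav → vugnavet) add -et.
So legophag → legophaget.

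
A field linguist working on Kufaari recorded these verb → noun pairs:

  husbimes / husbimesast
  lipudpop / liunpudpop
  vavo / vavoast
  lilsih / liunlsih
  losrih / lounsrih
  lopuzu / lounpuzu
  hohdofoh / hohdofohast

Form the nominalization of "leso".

lilsih and hohdofoh both end in -h yet inflect differently (liunlsih, hohdofohast), so the final letter is not what conditions the rule; the first letter is.
"leso" begins with l-. The stems beginning with l- (lopuzu → lounpuzu, lilsih → liunlsih, lipudpop → liunpudpop) insert -un- after the first vowel.
So leso → leunso.

leunso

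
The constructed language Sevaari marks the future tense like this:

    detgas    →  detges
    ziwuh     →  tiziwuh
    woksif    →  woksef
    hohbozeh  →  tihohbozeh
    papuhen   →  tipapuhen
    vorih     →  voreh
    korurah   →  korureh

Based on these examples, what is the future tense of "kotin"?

vorih and hohbozeh both end in -h yet inflect differently (voreh, tihohbozeh), so the final letter is not what conditions the rule; the last vowel is.
"kotin" has last vowel 'i'. The stems whose last vowel is 'i' (vorih → voreh, woksif → woksef) change the last vowel to 'e'.
So kotin → koten.

koten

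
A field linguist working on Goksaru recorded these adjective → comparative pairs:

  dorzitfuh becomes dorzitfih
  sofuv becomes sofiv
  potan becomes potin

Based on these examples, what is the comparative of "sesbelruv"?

sesbelriv

Every pair shown (dorzitfuh → dorzitfih, sofuv → sofiv, potan → potin) follows the same rule: change the last vowel to 'i'.
So sesbelruv → sesbelriv.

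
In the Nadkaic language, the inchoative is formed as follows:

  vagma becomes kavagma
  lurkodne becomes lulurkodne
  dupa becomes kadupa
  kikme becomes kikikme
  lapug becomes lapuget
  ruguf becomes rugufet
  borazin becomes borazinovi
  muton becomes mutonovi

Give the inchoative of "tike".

lurkodne and lapug both begin with l- yet inflect differently (lulurkodne, lapuget), so the first letter is not what conditions the rule; the final letter is.
"tike" ends in -e. The stems ending in -e (lurkodne → lulurkodne, kikme → kikikme) repeat the first consonant+vowel as a prefix.
The other patterns: stems ending in -n add -ovi; stems ending in -a add the prefix ka-; stems ending in -f or -g add -et.
So tike → titike.

titike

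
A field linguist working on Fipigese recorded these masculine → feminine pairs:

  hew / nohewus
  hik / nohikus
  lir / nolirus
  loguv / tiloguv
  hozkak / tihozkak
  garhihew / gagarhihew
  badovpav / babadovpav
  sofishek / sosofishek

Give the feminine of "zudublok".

hik and hozkak both end in -k yet inflect differently (nohikus, tihozkak), so the final letter is not what conditions the rule; the number of vowels is.
"zudublok" has 3 vowels. The stems with 3 vowels (garhihew → gagarhihew, badovpav → babadovpav, sofishek → sosofishek) repeat the first consonant+vowel as a prefix.
The other patterns: stems with 1 vowel add no- … -us around the stem; stems with 2 vowels add the prefix ti-.
So zudublok → zuzudublok.

zuzudublok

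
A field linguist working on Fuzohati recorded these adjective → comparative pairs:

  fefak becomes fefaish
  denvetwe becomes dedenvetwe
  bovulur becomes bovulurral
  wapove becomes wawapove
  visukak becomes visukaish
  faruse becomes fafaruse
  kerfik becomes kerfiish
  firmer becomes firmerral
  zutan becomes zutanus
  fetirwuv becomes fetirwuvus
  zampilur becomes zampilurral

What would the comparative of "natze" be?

faruse and firmer both have last vowel 'e' yet inflect differently (fafaruse, firmerral), so the last vowel is not what conditions the rule; the final letter is.
"natze" ends in -e. The stems ending in -e (faruse → fafaruse, denvetwe → dedenvetwe, wapove → wawapove) repeat the first consonant+vowel as a prefix.
So natze → nanatze.

nanatze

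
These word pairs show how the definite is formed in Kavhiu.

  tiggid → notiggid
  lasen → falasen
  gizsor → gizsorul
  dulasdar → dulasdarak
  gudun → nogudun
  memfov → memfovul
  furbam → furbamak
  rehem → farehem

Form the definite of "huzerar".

dulasdar and gizsor both end in -r yet inflect differently (dulasdarak, gizsorul), so the final letter is not what conditions the rule; the last vowel is.
"huzerar" has last vowel 'a'. The stems whose last vowel is 'a' (furbam → furbamak, dulasdar → dulasdarak) add -ak.
The other patterns: stems whose last vowel is 'i' or 'u' add the prefix no-; stems whose last vowel is 'o' add -ul; stems whose last vowel is 'e' add the prefix fa-.
So huzerar → huzerarak.

huzerarak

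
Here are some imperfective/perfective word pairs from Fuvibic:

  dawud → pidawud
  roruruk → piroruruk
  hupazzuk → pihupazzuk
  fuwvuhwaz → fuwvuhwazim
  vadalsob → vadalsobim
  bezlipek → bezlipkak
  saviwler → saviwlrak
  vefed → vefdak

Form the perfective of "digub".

pidigub

"digub" has last vowel 'u'. The stems whose last vowel is 'u' (dawud → pidawud, roruruk → piroruruk, hupazzuk → pihupazzuk) add the prefix pi-.
The other patterns: stems whose last vowel is 'a' or 'o' add -im; stems whose last vowel is 'e' delete the last vowel and add -ak.
So digub → pidigub.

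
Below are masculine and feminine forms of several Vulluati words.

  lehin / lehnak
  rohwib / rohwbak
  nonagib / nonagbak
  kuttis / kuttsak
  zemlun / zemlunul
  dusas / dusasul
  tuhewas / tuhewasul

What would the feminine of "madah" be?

madahul

lehin and zemlun both end in -n yet inflect differently (lehnak, zemlunul), so the final letter is not what conditions the rule; the last vowel is.
"madah" has last vowel 'a'. The stems whose last vowel is 'a' (dusas → dusasul, tuhewas → tuhewasul) add -ul.
So madah → madahul.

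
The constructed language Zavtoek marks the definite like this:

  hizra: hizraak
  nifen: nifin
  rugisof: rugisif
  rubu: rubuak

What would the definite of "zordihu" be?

zordihuak

rubu and rugisof both begin with r- yet inflect differently (rubuak, rugisif), so the first letter is not what conditions the rule; whether the stem ends in a vowel or a consonant is.
"zordihu" ends in a vowel. The stems ending in a vowel (hizra → hizraak, rubu → rubuak) add -ak.
So zordihu → zordihuak.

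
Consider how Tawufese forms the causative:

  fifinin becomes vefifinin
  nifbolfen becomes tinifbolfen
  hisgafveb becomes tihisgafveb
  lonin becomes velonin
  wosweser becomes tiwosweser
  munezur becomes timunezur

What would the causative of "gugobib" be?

vegugobib

fifinin and nifbolfen both end in -n yet inflect differently (vefifinin, tinifbolfen), so the final letter is not what conditions the rule; the last vowel is.
"gugobib" has last vowel 'i'. The stems whose last vowel is 'i' (fifinin → vefifinin, lonin → velonin) add the prefix ve-.
The other pattern: stems whose last vowel is 'e' or 'u' add the prefix ti-.
So gugobib → vegugobib.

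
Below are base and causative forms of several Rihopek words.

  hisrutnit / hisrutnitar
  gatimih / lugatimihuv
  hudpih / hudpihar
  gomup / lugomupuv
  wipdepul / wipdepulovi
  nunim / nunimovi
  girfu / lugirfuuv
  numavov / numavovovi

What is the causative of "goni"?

lugoniuv

gatimih and hudpih both end in -h yet inflect differently (lugatimihuv, hudpihar), so the final letter is not what conditions the rule; the first letter is.
"goni" begins with g-. The stems beginning with g- (girfu → lugirfuuv, gatimih → lugatimihuv, gomup → lugomupuv) add lu- … -uv around the stem.
The other patterns: stems beginning with h- add -ar; stems beginning with n- or w- add -ovi.
So goni → lugoniuv.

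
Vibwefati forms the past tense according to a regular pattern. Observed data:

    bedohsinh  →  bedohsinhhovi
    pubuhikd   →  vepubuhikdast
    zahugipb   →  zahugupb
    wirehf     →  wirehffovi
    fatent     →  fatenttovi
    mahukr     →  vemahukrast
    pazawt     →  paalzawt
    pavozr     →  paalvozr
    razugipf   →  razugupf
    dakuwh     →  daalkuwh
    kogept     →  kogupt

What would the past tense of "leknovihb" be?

leknovihbbovi

pazawt and kogept both end in -t yet inflect differently (paalzawt, kogupt), so the final letter is not what conditions the rule; the second-to-last letter is.
"leknovihb" has second-to-last letter 'h'. The one such stem in the data (wirehf → wirehffovi) doubles the final consonant and adds -ovi (as do fatent, bedohsinh), so the same rule applies.
So leknovihb → leknovihbbovi.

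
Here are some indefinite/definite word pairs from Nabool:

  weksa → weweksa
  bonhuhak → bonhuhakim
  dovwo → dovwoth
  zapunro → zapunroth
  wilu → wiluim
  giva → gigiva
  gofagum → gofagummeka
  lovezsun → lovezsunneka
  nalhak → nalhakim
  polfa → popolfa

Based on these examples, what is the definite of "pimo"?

pimoth

polfa and nalhak both have last vowel 'a' yet inflect differently (popolfa, nalhakim), so the last vowel is not what conditions the rule; the final letter is.
"pimo" ends in -o. The stems ending in -o (dovwo → dovwoth, zapunro → zapunroth) drop the final letter and add -oth.
The other patterns: stems ending in -a repeat the first consonant+vowel as a prefix; stems ending in -k or -u add -im; stems ending in -m or -n double the final consonant and add -eka.
So pimo → pimoth.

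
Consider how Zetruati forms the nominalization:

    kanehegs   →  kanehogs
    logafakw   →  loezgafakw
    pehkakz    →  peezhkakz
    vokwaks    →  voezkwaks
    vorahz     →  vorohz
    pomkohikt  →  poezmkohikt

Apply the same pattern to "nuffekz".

vokwaks and kanehegs both end in -s yet inflect differently (voezkwaks, kanehogs), so the final letter is not what conditions the rule; the second-to-last letter is.
"nuffekz" has second-to-last letter 'k'. The stems whose second-to-last letter is 'k' (pehkakz → peezhkakz, vokwaks → voezkwaks, pomkohikt → poezmkohikt) insert -ez- after the first vowel.
The other pattern: stems whose second-to-last letter is 'g' or 'h' change the last vowel to 'o'.
So nuffekz → nuezffekz.

nuezffekz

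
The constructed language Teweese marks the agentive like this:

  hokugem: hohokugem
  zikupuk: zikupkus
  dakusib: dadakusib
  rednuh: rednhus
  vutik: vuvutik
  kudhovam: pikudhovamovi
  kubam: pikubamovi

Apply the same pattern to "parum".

parmus

"parum" has last vowel 'u'. The stems whose last vowel is 'u' (zikupuk → zikupkus, rednuh → rednhus) delete the last vowel and add -us.
The other patterns: stems whose last vowel is 'a' add pi- … -ovi around the stem; stems whose last vowel is 'e' or 'i' repeat the first consonant+vowel as a prefix.
So parum → parmus.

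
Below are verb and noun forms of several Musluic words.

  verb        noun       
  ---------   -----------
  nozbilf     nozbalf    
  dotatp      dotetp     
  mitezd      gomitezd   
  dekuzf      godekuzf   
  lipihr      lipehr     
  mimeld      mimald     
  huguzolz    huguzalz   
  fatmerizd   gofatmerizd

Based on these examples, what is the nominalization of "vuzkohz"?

vuzkehz

"vuzkohz" has second-to-last letter 'h'. The one such stem in the data (lipihr → lipehr) changes the last vowel to 'e' (as does dotatp), so the same rule applies.
The other patterns: stems whose second-to-last letter is 'l' change the last vowel to 'a'; stems whose second-to-last letter is 'z' add the prefix go-.
So vuzkohz → vuzkehz.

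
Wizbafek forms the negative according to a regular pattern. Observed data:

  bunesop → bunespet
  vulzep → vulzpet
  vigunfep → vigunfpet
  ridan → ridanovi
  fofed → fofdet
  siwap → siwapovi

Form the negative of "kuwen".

vigunfep and siwap both end in -p yet inflect differently (vigunfpet, siwapovi), so the final letter is not what conditions the rule; the last vowel is.
"kuwen" has last vowel 'e'. The stems whose last vowel is 'e' (vigunfep → vigunfpet, fofed → fofdet, vulzep → vulzpet) delete the last vowel and add -et.
The other pattern: stems whose last vowel is 'a' add -ovi.
So kuwen → kuwnet.

kuwnet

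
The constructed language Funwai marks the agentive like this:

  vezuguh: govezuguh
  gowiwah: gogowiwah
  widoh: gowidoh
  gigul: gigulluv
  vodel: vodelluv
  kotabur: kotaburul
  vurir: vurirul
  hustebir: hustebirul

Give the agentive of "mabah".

gomabah

vezuguh and gigul both have last vowel 'u' yet inflect differently (govezuguh, gigulluv), so the last vowel is not what conditions the rule; the final letter is.
"mabah" ends in -h. The stems ending in -h (vezuguh → govezuguh, gowiwah → gogowiwah, widoh → gowidoh) add the prefix go-.
So mabah → gomabah.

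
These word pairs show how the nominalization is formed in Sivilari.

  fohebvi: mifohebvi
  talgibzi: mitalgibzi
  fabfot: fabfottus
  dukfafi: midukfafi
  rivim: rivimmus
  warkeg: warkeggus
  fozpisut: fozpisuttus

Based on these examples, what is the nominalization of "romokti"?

talgibzi and rivim both have last vowel 'i' yet inflect differently (mitalgibzi, rivimmus), so the last vowel is not what conditions the rule; the final letter is.
"romokti" ends in -i. The stems ending in -i (talgibzi → mitalgibzi, dukfafi → midukfafi, fohebvi → mifohebvi) add the prefix mi-.
The other pattern: stems ending in -g, -m or -t double the final consonant and add -us.
So romokti → miromokti.

miromokti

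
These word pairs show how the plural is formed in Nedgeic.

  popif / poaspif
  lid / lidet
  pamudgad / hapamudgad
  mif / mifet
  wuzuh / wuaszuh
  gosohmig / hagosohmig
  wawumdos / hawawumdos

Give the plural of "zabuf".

mif and popif both end in -f yet inflect differently (mifet, poaspif), so the final letter is not what conditions the rule; the number of vowels is.
"zabuf" has 2 vowels. The stems with 2 vowels (wuzuh → wuaszuh, popif → poaspif) insert -as- after the first vowel.
The other patterns: stems with 1 vowel add -et; stems with 3 vowels add the prefix ha-.
So zabuf → zaasbuf.

zaasbuf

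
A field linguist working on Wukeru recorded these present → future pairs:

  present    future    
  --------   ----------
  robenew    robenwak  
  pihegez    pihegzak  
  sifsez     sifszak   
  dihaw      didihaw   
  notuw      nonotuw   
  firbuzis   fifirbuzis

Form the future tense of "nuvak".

nunuvak

robenew and dihaw both end in -w yet inflect differently (robenwak, didihaw), so the final letter is not what conditions the rule; the last vowel is.
"nuvak" has last vowel 'a'. The one such stem in the data (dihaw → didihaw) repeats the first consonant+vowel as a prefix (as do notuw, firbuzis), so the same rule applies.
The other pattern: stems whose last vowel is 'e' delete the last vowel and add -ak.
So nuvak → nunuvak.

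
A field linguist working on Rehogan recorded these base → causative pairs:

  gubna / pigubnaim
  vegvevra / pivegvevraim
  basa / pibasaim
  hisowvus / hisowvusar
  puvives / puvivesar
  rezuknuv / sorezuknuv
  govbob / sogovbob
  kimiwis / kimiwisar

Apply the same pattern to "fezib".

sofezib

hisowvus and rezuknuv both have last vowel 'u' yet inflect differently (hisowvusar, sorezuknuv), so the last vowel is not what conditions the rule; the final letter is.
"fezib" ends in -b. The one such stem in the data (govbob → sogovbob) adds the prefix so-, so the same rule applies.
So fezib → sofezib.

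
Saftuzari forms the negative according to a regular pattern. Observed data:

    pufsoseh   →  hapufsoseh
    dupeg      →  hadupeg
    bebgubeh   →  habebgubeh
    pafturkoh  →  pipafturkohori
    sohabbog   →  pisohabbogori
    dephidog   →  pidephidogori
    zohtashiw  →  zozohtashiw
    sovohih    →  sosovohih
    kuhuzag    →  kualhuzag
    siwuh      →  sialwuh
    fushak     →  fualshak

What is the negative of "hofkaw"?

"hofkaw" has last vowel 'a'. The stems whose last vowel is 'a' (kuhuzag → kualhuzag, fushak → fualshak) insert -al- after the first vowel.
The other patterns: stems whose last vowel is 'e' add the prefix ha-; stems whose last vowel is 'o' add pi- … -ori around the stem; stems whose last vowel is 'i' repeat the first consonant+vowel as a prefix.
So hofkaw → hoalfkaw.

hoalfkaw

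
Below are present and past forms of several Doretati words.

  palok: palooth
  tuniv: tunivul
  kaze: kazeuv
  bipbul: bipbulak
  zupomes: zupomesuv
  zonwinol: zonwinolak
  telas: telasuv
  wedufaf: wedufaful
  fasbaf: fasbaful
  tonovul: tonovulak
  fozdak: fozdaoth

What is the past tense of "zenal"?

zonwinol and palok both have last vowel 'o' yet inflect differently (zonwinolak, palooth), so the last vowel is not what conditions the rule; the final letter is.
"zenal" ends in -l. The stems ending in -l (tonovul → tonovulak, zonwinol → zonwinolak, bipbul → bipbulak) add -ak.
The other patterns: stems ending in -e or -s add -uv; stems ending in -k drop the final letter and add -oth; stems ending in -f or -v add -ul.
So zenal → zenalak.

zenalak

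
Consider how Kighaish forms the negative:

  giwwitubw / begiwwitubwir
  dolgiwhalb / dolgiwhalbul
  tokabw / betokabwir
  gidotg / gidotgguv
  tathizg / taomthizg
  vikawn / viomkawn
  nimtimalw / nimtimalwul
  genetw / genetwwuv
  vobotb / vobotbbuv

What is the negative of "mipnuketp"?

mipnuketppuv

giwwitubw and nimtimalw both end in -w yet inflect differently (begiwwitubwir, nimtimalwul), so the final letter is not what conditions the rule; the second-to-last letter is.
"mipnuketp" has second-to-last letter 't'. The stems whose second-to-last letter is 't' (genetw → genetwwuv, gidotg → gidotgguv, vobotb → vobotbbuv) double the final consonant and add -uv.
So mipnuketp → mipnuketppuv.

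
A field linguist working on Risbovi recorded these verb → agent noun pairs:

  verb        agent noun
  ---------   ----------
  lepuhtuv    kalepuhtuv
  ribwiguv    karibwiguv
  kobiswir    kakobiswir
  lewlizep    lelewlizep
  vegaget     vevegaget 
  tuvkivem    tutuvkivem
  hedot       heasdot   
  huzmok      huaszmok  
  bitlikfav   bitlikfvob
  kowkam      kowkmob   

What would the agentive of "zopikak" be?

zopikkob

vegaget and hedot both end in -t yet inflect differently (vevegaget, heasdot), so the final letter is not what conditions the rule; the last vowel is.
"zopikak" has last vowel 'a'. The stems whose last vowel is 'a' (bitlikfav → bitlikfvob, kowkam → kowkmob) delete the last vowel and add -ob.
The other patterns: stems whose last vowel is 'i' or 'u' add the prefix ka-; stems whose last vowel is 'e' repeat the first consonant+vowel as a prefix; stems whose last vowel is 'o' insert -as- after the first vowel.
So zopikak → zopikkob.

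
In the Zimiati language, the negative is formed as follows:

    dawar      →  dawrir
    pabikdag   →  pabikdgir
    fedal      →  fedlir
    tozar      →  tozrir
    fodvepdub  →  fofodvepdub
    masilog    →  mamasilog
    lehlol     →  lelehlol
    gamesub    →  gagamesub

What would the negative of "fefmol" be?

fefefmol

pabikdag and masilog both end in -g yet inflect differently (pabikdgir, mamasilog), so the final letter is not what conditions the rule; the last vowel is.
"fefmol" has last vowel 'o'. The stems whose last vowel is 'o' (masilog → mamasilog, lehlol → lelehlol) repeat the first consonant+vowel as a prefix.
The other pattern: stems whose last vowel is 'a' delete the last vowel and add -ir.
So fefmol → fefefmol.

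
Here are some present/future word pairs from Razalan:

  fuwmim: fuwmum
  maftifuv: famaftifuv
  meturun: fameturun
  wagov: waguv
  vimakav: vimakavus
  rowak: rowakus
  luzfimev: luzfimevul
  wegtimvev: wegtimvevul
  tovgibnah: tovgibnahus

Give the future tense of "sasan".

vimakav and wagov both end in -v yet inflect differently (vimakavus, waguv), so the final letter is not what conditions the rule; the last vowel is.
"sasan" has last vowel 'a'. The stems whose last vowel is 'a' (rowak → rowakus, tovgibnah → tovgibnahus, vimakav → vimakavus) add -us.
The other patterns: stems whose last vowel is 'i' or 'o' change the last vowel to 'u'; stems whose last vowel is 'u' add the prefix fa-; stems whose last vowel is 'e' add -ul.
So sasan → sasanus.

sasanus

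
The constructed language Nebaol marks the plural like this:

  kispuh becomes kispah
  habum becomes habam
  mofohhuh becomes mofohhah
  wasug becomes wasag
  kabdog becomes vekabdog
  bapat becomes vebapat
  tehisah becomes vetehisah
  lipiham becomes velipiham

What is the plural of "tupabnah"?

vetupabnah

"tupabnah" has last vowel 'a'. The stems whose last vowel is 'a' (bapat → vebapat, tehisah → vetehisah, lipiham → velipiham) add the prefix ve-.
So tupabnah → vetupabnah.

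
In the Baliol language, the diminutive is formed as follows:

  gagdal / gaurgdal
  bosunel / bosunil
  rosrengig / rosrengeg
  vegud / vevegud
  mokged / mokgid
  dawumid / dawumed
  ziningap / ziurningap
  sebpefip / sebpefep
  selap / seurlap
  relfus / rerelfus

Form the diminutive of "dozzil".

gagdal and bosunel both end in -l yet inflect differently (gaurgdal, bosunil), so the final letter is not what conditions the rule; the last vowel is.
"dozzil" has last vowel 'i'. The stems whose last vowel is 'i' (dawumid → dawumed, sebpefip → sebpefep, rosrengig → rosrengeg) change the last vowel to 'e'.
The other patterns: stems whose last vowel is 'a' insert -ur- after the first vowel; stems whose last vowel is 'e' change the last vowel to 'i'; stems whose last vowel is 'u' repeat the first consonant+vowel as a prefix.
So dozzil → dozzel.

dozzel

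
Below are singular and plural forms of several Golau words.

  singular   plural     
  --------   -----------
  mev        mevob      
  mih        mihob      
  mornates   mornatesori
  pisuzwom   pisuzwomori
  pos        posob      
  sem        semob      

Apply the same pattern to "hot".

hotob

pos and mornates both end in -s yet inflect differently (posob, mornatesori), so the final letter is not what conditions the rule; the number of vowels is.
"hot" has 1 vowel. The stems with 1 vowel (mih → mihob, sem → semob, mev → mevob) add -ob.
So hot → hotob.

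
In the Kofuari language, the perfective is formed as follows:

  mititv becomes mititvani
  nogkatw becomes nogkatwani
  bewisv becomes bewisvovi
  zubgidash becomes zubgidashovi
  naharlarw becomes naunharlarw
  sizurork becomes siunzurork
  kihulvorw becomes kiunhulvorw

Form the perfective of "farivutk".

farivutkani

"farivutk" has second-to-last letter 't'. The stems whose second-to-last letter is 't' (mititv → mititvani, nogkatw → nogkatwani) add -ani.
So farivutk → farivutkani.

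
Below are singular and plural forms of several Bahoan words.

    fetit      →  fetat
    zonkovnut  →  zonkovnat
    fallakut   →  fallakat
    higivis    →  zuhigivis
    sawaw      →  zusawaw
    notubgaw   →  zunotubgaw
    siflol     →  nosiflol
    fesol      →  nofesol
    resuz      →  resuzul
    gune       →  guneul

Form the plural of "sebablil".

nosebablil

fetit and higivis both have last vowel 'i' yet inflect differently (fetat, zuhigivis), so the last vowel is not what conditions the rule; the final letter is.
"sebablil" ends in -l. The stems ending in -l (siflol → nosiflol, fesol → nofesol) add the prefix no-.
So sebablil → nosebablil.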